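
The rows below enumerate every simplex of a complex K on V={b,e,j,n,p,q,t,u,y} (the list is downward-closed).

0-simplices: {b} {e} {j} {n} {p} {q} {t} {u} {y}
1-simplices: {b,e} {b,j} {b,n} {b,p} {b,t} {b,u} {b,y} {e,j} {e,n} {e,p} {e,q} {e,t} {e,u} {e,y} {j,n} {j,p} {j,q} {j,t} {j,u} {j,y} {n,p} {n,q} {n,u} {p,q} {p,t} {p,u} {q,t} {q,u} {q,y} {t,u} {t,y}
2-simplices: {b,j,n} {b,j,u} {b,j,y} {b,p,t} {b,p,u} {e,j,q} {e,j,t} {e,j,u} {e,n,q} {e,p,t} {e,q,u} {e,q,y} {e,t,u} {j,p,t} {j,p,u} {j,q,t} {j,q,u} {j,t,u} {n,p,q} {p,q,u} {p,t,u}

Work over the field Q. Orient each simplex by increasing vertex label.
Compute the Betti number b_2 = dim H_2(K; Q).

n_0=9 n_1=31 n_2=21  [Q]
∂1: piv[be,bj,bn,bp,bt,bu,by,eq] rk=8  ker:ej,en,ep,et,eu,ey,jn,jp,jq,jt,ju,jy,np,nq,nu,pq,pt,pu,qt,qu,qy,tu,ty
∂2: piv[bjn,bju,bjy,bpt,bpu,ejq,ejt,eju,enq,ept,equ,eqy,etu,jpt,jpu,jqt,npq,pqu] rk=18  ker:jqu,jtu,ptu
b_2=(21−18)−0=3

b_2=3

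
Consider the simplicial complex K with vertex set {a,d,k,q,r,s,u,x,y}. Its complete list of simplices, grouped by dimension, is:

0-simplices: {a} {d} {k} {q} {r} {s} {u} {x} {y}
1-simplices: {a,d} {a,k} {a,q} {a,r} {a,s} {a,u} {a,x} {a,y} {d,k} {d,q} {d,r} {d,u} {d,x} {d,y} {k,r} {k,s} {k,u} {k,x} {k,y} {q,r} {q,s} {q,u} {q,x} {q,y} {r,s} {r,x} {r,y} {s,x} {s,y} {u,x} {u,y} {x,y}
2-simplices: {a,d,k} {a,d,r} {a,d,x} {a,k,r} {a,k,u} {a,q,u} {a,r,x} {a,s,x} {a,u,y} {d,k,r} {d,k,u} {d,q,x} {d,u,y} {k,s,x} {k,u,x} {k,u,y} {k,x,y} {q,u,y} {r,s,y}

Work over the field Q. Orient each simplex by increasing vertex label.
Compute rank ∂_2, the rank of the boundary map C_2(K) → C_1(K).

rank∂_2=18

n_0=9 n_1=32 n_2=19  [Q]
∂1: piv[ad,ak,aq,ar,as,au,ax,ay] rk=8  ker:dk,dq,dr,du,dx,dy,kr,ks,ku,kx,ky,qr,qs,qu,qx,qy,rs,rx,ry,sx,sy,ux,uy,xy
∂2: piv[adk,adr,adx,akr,aku,aqu,arx,asx,auy,dku,dqx,duy,ksx,kux,kuy,kxy,quy,rsy] rk=18  ker:dkr
rk∂_2=18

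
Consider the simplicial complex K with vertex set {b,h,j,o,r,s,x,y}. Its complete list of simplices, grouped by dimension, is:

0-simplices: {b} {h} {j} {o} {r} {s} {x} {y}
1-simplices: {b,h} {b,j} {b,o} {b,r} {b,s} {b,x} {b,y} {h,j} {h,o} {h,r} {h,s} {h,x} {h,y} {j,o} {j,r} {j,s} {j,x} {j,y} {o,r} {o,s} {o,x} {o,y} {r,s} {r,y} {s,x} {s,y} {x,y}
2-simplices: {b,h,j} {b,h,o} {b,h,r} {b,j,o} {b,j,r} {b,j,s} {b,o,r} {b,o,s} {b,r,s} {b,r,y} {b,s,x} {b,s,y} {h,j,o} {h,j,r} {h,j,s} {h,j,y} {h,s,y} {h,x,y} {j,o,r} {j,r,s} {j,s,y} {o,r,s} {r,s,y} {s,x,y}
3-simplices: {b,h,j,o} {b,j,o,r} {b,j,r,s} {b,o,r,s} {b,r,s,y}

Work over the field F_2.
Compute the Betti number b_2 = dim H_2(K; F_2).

n_0=8 n_1=27 n_2=24 n_3=5  [Z2]
∂1: piv[bh,bj,bo,br,bs,bx,by] rk=7  ker:hj,ho,hr,hs,hx,hy,jo,jr,js,jx,jy,or,os,ox,oy,rs,ry,sx,sy,xy
∂2: piv[bhj,bho,bhr,bjo,bjr,bjs,bor,bos,brs,bry,bsx,bsy,hjs,hjy,hsy,hxy,sxy] rk=17  ker:hjo,hjr,jor,jrs,jsy,ors,rsy
∂3: piv[bhjo,bjor,bjrs,bors,brsy] rk=5
b_2=(24−17)−5=2

b_2=2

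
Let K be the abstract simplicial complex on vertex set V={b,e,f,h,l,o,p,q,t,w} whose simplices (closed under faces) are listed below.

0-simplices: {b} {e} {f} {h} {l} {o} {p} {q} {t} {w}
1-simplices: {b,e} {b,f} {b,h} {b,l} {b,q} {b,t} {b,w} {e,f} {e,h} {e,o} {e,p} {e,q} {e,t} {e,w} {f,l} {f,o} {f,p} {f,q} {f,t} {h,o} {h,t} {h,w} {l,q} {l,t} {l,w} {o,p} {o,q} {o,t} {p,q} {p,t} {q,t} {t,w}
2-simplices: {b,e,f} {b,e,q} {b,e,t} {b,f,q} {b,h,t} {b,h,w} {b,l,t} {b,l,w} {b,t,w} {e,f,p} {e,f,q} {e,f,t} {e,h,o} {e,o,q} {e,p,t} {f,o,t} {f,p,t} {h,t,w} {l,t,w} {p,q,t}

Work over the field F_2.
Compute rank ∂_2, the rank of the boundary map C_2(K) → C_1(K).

n_0=10 n_1=32 n_2=20  [Z2]
∂1: piv[be,bf,bh,bl,bq,bt,bw,eo,ep] rk=9  ker:ef,eh,eq,et,ew,fl,fo,fp,fq,ft,ho,ht,hw,lq,lt,lw,op,oq,ot,pq,pt,qt,tw
∂2: piv[bef,beq,bet,bfq,bht,bhw,blt,blw,btw,efp,eft,eho,eoq,ept,fot,pqt] rk=16  ker:efq,fpt,htw,ltw
rk∂_2=16

rank∂_2=16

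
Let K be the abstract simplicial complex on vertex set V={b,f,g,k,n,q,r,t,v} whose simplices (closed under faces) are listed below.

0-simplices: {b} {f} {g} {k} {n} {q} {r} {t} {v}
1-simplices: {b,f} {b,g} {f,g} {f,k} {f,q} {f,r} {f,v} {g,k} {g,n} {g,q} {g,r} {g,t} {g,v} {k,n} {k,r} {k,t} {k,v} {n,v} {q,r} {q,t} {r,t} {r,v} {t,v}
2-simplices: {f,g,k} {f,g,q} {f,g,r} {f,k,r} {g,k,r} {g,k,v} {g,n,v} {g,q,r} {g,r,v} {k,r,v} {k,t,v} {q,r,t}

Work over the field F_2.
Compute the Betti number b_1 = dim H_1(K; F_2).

n_0=9 n_1=23 n_2=12  [Z2]
∂1: piv[bf,bg,fk,fq,fr,fv,gn,gt] rk=8  ker:fg,gk,gq,gr,gv,kn,kr,kt,kv,nv,qr,qt,rt,rv,tv
∂2: piv[fgk,fgq,fgr,fkr,gkv,gnv,gqr,grv,ktv,qrt] rk=10  ker:gkr,krv
b_1=(23−8)−10=5

b_1=5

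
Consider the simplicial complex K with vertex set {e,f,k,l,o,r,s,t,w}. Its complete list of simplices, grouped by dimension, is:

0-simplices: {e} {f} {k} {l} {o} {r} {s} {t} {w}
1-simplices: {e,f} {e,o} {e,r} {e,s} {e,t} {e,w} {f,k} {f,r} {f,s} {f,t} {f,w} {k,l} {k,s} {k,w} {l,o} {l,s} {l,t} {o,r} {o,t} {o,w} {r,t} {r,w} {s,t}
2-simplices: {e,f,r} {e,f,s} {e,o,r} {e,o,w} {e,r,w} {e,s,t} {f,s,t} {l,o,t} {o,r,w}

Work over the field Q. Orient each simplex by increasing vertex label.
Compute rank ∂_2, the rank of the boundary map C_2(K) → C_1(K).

n_0=9 n_1=23 n_2=9  [Q]
∂1: piv[ef,eo,er,es,et,ew,fk,kl] rk=8  ker:fr,fs,ft,fw,ks,kw,lo,ls,lt,or,ot,ow,rt,rw,st
∂2: piv[efr,efs,eor,eow,erw,est,fst,lot] rk=8  ker:orw
rk∂_2=8

rank∂_2=8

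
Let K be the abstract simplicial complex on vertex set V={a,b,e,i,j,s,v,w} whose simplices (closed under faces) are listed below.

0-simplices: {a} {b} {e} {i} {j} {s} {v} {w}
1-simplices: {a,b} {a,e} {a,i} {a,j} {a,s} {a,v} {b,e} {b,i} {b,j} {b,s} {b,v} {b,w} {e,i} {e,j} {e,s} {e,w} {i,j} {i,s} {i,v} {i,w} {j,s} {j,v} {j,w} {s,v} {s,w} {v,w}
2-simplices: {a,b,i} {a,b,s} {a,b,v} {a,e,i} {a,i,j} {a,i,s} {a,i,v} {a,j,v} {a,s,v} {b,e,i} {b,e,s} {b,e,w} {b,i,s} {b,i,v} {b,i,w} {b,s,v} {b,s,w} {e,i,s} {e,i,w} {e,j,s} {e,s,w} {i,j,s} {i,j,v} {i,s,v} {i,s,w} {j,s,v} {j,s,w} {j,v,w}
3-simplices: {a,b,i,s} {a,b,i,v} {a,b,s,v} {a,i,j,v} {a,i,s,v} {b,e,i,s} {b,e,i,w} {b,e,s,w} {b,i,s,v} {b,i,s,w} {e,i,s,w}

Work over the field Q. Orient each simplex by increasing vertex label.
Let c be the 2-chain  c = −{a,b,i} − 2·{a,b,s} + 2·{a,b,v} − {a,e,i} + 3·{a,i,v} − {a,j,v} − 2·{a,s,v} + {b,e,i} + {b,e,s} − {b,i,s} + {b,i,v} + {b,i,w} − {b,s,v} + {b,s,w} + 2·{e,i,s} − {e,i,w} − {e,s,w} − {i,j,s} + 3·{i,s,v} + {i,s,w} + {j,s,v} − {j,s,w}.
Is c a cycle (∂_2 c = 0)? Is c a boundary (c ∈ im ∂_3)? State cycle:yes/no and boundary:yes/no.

cycle:no boundary:no

n_0=8 n_1=26 n_2=28 n_3=11  [Q]
∂1: piv[ab,ae,ai,aj,as,av,bw] rk=7  ker:be,bi,bj,bs,bv,ei,ej,es,ew,ij,is,iv,iw,js,jv,jw,sv,sw,vw
∂2: piv[abi,abs,abv,aei,aij,ais,aiv,ajv,asv,bei,bes,bew,biw,bsw,ejs,ijs,jsw,jvw] rk=18  ker:bis,biv,bsv,eis,eiw,esw,ijv,isv,isw,jsv
∂3: piv[abis,abiv,absv,aijv,aisv,beis,beiw,besw,bisw] rk=9  ker:bisv,eisw
∂2c = −{a,b} − {a,e} + 5·{a,i} − {a,j} − 2·{a,v} + 2·{b,e} − {b,i} − 2·{b,s} + 2·{b,v} − 2·{b,w} + {e,i} − 2·{e,s} + 2·{e,w} − {i,j} + 6·{i,s} + {i,v} − {i,w} − {j,s} − 2·{j,v} + {j,w} + {s,v}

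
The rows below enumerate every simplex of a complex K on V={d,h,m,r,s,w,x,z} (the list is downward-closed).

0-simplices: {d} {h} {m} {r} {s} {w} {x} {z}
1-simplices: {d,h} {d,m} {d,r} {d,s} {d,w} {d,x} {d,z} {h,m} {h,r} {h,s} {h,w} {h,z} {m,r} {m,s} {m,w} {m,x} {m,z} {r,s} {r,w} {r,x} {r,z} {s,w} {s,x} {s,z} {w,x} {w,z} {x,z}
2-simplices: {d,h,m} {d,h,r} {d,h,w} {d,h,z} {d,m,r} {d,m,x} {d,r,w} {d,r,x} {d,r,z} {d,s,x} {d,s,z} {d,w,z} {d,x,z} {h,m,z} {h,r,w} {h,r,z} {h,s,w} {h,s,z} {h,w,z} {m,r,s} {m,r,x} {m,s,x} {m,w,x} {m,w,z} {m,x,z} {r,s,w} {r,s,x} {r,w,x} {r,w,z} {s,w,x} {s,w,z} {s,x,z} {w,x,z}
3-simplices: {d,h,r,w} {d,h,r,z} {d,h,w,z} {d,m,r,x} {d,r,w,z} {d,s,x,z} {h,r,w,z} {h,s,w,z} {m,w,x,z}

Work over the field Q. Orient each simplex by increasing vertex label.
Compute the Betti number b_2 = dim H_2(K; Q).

b_2=5

n_0=8 n_1=27 n_2=33 n_3=9  [Q]
∂1: piv[dh,dm,dr,ds,dw,dx,dz] rk=7  ker:hm,hr,hs,hw,hz,mr,ms,mw,mx,mz,rs,rw,rx,rz,sw,sx,sz,wx,wz,xz
∂2: piv[dhm,dhr,dhw,dhz,dmr,dmx,drw,drx,drz,dsx,dsz,dwz,dxz,hmz,hsw,hsz,mrs,msx,mwx,mwz] rk=20  ker:hrw,hrz,hwz,mrx,mxz,rsw,rsx,rwx,rwz,swx,swz,sxz,wxz
∂3: piv[dhrw,dhrz,dhwz,dmrx,drwz,dsxz,hswz,mwxz] rk=8  ker:hrwz
b_2=(33−20)−8=5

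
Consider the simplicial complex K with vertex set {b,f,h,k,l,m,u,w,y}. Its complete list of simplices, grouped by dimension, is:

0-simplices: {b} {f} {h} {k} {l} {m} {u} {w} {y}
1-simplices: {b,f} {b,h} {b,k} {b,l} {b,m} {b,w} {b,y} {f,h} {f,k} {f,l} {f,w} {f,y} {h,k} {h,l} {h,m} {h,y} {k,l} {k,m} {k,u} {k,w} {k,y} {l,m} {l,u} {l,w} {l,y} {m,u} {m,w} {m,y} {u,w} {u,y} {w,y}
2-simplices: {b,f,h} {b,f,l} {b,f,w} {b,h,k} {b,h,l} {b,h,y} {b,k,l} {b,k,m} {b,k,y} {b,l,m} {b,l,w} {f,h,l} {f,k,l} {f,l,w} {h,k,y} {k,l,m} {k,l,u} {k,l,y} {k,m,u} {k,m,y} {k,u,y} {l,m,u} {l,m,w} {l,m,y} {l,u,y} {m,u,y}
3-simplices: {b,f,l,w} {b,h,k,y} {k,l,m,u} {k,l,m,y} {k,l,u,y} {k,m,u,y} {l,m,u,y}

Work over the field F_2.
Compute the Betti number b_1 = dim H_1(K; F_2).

n_0=9 n_1=31 n_2=26 n_3=7  [Z2]
∂1: piv[bf,bh,bk,bl,bm,bw,by,ku] rk=8  ker:fh,fk,fl,fw,fy,hk,hl,hm,hy,kl,km,kw,ky,lm,lu,lw,ly,mu,mw,my,uw,uy,wy
∂2: piv[bfh,bfl,bfw,bhk,bhl,bhy,bkl,bkm,bky,blm,blw,fkl,klu,kly,kmu,kmy,kuy,lmw] rk=18  ker:fhl,flw,hky,klm,lmu,lmy,luy,muy
∂3: piv[bflw,bhky,klmu,klmy,kluy,kmuy] rk=6  ker:lmuy
b_1=(31−8)−18=5

b_1=5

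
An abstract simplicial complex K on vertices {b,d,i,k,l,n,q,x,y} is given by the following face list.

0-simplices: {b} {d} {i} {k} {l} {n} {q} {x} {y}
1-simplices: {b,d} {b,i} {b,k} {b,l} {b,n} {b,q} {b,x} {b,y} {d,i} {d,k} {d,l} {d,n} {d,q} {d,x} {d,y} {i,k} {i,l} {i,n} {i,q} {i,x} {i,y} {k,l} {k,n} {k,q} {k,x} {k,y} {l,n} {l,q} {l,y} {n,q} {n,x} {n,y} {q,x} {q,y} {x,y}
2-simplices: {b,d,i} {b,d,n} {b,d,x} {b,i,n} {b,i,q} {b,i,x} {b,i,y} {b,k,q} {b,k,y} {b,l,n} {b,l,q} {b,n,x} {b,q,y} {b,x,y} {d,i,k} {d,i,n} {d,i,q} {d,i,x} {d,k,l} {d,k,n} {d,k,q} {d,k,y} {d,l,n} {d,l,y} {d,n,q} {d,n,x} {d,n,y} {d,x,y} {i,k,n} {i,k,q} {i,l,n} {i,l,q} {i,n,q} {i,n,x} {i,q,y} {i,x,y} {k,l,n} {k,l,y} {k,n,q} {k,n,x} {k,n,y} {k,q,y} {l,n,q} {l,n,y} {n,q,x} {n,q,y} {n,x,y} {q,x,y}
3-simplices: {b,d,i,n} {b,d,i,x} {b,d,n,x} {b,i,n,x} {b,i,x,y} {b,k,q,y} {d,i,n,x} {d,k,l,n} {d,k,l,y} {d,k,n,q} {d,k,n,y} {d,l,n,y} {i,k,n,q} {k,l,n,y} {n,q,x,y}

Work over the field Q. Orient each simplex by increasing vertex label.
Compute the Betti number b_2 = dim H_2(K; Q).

n_0=9 n_1=35 n_2=48 n_3=15  [Q]
∂1: piv[bd,bi,bk,bl,bn,bq,bx,by] rk=8  ker:di,dk,dl,dn,dq,dx,dy,ik,il,in,iq,ix,iy,kl,kn,kq,kx,ky,ln,lq,ly,nq,nx,ny,qx,qy,xy
∂2: piv[bdi,bdn,bdx,bin,biq,bix,biy,bkq,bky,bln,blq,bnx,bqy,bxy,dik,diq,dkl,dkn,dkq,dky,dln,dly,dnq,dny,iln,knx,nqx] rk=27  ker:din,dix,dnx,dxy,ikn,ikq,ilq,inq,inx,iqy,ixy,kln,kly,knq,kny,kqy,lnq,lny,nqy,nxy,qxy
∂3: piv[bdin,bdix,bdnx,binx,bixy,bkqy,dkln,dkly,dknq,dkny,dlny,iknq,nqxy] rk=13  ker:dinx,klny
b_2=(48−27)−13=8

b_2=8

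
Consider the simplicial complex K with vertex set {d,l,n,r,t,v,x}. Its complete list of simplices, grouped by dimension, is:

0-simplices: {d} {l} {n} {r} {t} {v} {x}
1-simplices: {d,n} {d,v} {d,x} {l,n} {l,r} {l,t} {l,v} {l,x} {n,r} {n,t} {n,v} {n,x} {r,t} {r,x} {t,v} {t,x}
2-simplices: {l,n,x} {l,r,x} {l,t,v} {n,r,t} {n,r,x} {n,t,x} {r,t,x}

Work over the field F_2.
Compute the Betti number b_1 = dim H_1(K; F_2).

b_1=4

n_0=7 n_1=16 n_2=7  [Z2]
∂1: piv[dn,dv,dx,ln,lr,lt] rk=6  ker:lv,lx,nr,nt,nv,nx,rt,rx,tv,tx
∂2: piv[lnx,lrx,ltv,nrt,nrx,ntx] rk=6  ker:rtx
b_1=(16−6)−6=4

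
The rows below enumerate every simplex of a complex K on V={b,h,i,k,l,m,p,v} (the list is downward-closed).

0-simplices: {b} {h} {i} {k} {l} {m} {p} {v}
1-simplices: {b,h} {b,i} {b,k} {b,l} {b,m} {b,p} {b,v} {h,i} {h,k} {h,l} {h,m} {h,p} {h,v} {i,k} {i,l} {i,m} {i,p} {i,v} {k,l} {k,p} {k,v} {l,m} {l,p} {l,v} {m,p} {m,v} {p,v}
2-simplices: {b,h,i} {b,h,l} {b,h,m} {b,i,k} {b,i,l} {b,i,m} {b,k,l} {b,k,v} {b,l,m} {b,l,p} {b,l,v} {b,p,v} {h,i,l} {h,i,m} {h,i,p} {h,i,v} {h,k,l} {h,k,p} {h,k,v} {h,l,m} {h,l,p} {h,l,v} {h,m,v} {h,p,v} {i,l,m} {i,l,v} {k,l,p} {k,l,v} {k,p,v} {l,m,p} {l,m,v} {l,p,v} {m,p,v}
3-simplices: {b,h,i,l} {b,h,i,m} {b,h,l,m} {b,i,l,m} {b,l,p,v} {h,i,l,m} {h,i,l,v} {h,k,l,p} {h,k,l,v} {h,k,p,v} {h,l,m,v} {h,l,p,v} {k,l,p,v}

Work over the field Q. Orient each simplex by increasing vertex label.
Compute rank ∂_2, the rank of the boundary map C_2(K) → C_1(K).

rank∂_2=20

n_0=8 n_1=27 n_2=33 n_3=13  [Q]
∂1: piv[bh,bi,bk,bl,bm,bp,bv] rk=7  ker:hi,hk,hl,hm,hp,hv,ik,il,im,ip,iv,kl,kp,kv,lm,lp,lv,mp,mv,pv
∂2: piv[bhi,bhl,bhm,bik,bil,bim,bkl,bkv,blm,blp,blv,bpv,hip,hiv,hkl,hkp,hkv,hlp,hmv,lmp] rk=20  ker:hil,him,hlm,hlv,hpv,ilm,ilv,klp,klv,kpv,lmv,lpv,mpv
∂3: piv[bhil,bhim,bhlm,bilm,blpv,hilv,hklp,hklv,hkpv,hlmv,hlpv] rk=11  ker:hilm,klpv
rk∂_2=20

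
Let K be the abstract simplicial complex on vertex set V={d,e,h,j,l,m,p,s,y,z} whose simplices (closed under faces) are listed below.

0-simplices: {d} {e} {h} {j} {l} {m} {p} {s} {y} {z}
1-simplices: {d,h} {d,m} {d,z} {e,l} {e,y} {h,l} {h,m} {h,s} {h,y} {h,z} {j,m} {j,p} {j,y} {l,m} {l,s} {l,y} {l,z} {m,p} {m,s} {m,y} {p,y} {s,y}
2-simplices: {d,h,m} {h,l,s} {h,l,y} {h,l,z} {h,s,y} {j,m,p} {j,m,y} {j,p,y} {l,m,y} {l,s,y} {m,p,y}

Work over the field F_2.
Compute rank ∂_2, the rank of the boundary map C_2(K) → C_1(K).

n_0=10 n_1=22 n_2=11  [Z2]
∂1: piv[dh,dm,dz,el,ey,hl,hs,jm,jp] rk=9  ker:hm,hy,hz,jy,lm,ls,ly,lz,mp,ms,my,py,sy
∂2: piv[dhm,hls,hly,hlz,hsy,jmp,jmy,jpy,lmy] rk=9  ker:lsy,mpy
rk∂_2=9

rank∂_2=9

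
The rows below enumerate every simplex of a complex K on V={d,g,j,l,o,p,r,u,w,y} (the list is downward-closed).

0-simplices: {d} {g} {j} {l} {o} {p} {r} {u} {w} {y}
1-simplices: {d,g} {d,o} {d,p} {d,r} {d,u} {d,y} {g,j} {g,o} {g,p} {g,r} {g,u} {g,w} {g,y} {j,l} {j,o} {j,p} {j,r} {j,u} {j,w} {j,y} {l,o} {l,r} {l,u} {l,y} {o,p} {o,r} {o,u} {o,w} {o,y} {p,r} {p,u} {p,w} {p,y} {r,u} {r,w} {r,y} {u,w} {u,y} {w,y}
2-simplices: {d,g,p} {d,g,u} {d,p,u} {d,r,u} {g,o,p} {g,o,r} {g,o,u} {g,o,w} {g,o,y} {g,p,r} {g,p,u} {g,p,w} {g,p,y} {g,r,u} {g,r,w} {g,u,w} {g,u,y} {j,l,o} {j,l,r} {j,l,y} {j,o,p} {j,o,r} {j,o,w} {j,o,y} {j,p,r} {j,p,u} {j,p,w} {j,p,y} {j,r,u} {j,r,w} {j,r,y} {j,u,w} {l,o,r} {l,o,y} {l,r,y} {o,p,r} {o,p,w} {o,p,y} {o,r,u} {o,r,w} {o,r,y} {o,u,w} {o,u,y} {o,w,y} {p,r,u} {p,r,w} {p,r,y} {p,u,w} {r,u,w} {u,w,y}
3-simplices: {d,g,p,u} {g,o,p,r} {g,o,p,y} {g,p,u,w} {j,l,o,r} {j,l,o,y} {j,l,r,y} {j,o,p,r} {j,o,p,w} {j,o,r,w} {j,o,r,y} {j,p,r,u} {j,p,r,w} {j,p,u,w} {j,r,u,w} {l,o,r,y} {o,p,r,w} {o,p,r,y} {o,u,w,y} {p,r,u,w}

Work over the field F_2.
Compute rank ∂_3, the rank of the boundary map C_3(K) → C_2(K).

n_0=10 n_1=39 n_2=50 n_3=20  [Z2]
∂1: piv[dg,do,dp,dr,du,dy,gj,gw,jl] rk=9  ker:go,gp,gr,gu,gy,jo,jp,jr,ju,jw,jy,lo,lr,lu,ly,op,or,ou,ow,oy,pr,pu,pw,py,ru,rw,ry,uw,uy,wy
∂2: piv[dgp,dgu,dpu,dru,gop,gor,gou,gow,goy,gpr,gpw,gpy,gru,grw,guw,guy,jlo,jlr,jly,jop,jor,jow,joy,jpu,jry,owy] rk=26  ker:gpu,jpr,jpw,jpy,jru,jrw,juw,lor,loy,lry,opr,opw,opy,oru,orw,ory,ouw,ouy,pru,prw,pry,puw,ruw,uwy
∂3: piv[dgpu,gopr,gopy,gpuw,jlor,jloy,jlry,jopr,jopw,jorw,jory,jpru,jprw,jpuw,jruw,opry,ouwy] rk=17  ker:lory,oprw,pruw
rk∂_3=17

rank∂_3=17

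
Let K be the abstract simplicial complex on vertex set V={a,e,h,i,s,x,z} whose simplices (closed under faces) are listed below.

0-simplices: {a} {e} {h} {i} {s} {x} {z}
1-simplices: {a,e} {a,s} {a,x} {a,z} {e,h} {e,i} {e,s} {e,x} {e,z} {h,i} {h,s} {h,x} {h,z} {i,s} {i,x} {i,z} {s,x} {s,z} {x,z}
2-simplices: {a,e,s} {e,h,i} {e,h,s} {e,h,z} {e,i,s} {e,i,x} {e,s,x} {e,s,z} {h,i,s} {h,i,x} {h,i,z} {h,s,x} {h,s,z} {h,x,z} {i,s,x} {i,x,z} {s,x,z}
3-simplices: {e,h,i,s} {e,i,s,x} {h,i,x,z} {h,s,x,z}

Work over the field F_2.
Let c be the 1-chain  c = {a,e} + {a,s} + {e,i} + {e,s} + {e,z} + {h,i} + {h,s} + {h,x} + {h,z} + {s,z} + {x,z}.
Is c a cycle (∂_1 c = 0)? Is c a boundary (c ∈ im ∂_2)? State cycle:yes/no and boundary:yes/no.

cycle:yes boundary:yes

n_0=7 n_1=19 n_2=17 n_3=4  [Z2]
∂1: piv[ae,as,ax,az,eh,ei] rk=6  ker:es,ex,ez,hi,hs,hx,hz,is,ix,iz,sx,sz,xz
∂2: piv[aes,ehi,ehs,ehz,eis,eix,esx,esz,hix,hiz,hxz] rk=11  ker:his,hsx,hsz,isx,ixz,sxz
∂3: piv[ehis,eisx,hixz,hsxz] rk=4
∂1c = 0
c vs im∂2: reduces to 0 ⇒ boundary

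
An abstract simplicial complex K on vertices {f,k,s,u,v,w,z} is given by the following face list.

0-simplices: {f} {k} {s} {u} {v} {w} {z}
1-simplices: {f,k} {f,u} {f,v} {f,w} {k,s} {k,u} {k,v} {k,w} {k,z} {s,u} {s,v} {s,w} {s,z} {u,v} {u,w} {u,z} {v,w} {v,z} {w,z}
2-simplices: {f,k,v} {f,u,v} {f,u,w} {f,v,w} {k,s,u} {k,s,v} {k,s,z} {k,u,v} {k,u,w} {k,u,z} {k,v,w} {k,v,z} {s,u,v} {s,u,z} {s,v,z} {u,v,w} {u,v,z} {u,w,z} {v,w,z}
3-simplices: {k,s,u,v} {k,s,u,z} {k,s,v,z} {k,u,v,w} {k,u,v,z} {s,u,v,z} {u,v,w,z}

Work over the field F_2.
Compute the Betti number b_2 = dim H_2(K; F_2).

b_2=1

n_0=7 n_1=19 n_2=19 n_3=7  [Z2]
∂1: piv[fk,fu,fv,fw,ks,kz] rk=6  ker:ku,kv,kw,su,sv,sw,sz,uv,uw,uz,vw,vz,wz
∂2: piv[fkv,fuv,fuw,fvw,ksu,ksv,ksz,kuv,kuw,kuz,kvz,uwz] rk=12  ker:kvw,suv,suz,svz,uvw,uvz,vwz
∂3: piv[ksuv,ksuz,ksvz,kuvw,kuvz,uvwz] rk=6  ker:suvz
b_2=(19−12)−6=1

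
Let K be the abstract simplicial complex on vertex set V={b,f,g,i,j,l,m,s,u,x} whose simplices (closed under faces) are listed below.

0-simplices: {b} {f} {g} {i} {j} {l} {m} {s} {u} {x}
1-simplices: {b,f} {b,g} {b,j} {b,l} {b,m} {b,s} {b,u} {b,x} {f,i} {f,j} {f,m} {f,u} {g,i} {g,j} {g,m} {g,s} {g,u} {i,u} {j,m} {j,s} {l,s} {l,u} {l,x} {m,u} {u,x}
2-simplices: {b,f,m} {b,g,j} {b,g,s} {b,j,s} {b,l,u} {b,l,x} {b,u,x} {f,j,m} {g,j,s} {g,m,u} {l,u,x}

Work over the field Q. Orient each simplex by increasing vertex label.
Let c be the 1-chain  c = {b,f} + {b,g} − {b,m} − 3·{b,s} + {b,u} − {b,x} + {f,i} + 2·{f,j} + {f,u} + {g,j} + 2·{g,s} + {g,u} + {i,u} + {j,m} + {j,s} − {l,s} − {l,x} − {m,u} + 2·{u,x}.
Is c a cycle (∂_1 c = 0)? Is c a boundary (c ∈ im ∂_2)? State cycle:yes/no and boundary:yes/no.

n_0=10 n_1=25 n_2=11  [Q]
∂1: piv[bf,bg,bj,bl,bm,bs,bu,bx,fi] rk=9  ker:fj,fm,fu,gi,gj,gm,gs,gu,iu,jm,js,ls,lu,lx,mu,ux
∂2: piv[bfm,bgj,bgs,bjs,blu,blx,bux,fjm,gmu] rk=9  ker:gjs,lux
∂1c = 2·{b} − 3·{f} − 3·{g} + {j} + 2·{l} + {m} − {s} + {u}

cycle:no boundary:no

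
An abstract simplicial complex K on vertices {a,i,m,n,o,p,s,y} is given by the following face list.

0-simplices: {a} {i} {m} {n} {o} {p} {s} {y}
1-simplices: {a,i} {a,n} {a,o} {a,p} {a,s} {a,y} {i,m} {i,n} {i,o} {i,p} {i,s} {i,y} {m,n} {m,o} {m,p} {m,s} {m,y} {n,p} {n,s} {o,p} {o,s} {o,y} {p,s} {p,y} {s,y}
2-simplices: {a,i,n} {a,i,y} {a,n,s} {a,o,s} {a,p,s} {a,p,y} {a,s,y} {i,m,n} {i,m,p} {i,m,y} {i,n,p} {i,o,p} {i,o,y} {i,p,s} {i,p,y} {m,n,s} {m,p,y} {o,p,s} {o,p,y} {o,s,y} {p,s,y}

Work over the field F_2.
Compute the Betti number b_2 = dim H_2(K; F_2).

b_2=4

n_0=8 n_1=25 n_2=21  [Z2]
∂1: piv[ai,an,ao,ap,as,ay,im] rk=7  ker:in,io,ip,is,iy,mn,mo,mp,ms,my,np,ns,op,os,oy,ps,py,sy
∂2: piv[ain,aiy,ans,aos,aps,apy,asy,imn,imp,imy,inp,iop,ioy,ips,ipy,mns,ops] rk=17  ker:mpy,opy,osy,psy
b_2=(21−17)−0=4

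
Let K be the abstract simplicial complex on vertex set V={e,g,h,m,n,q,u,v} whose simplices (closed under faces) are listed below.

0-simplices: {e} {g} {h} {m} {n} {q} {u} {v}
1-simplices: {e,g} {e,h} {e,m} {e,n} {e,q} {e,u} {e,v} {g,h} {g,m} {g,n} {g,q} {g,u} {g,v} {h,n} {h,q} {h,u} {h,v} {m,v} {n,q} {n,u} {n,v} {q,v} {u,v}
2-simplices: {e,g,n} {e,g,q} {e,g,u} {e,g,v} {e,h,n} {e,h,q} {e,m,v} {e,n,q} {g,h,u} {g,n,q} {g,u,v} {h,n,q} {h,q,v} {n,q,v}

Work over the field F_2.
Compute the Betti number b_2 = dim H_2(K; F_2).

b_2=2

n_0=8 n_1=23 n_2=14  [Z2]
∂1: piv[eg,eh,em,en,eq,eu,ev] rk=7  ker:gh,gm,gn,gq,gu,gv,hn,hq,hu,hv,mv,nq,nu,nv,qv,uv
∂2: piv[egn,egq,egu,egv,ehn,ehq,emv,enq,ghu,guv,hqv,nqv] rk=12  ker:gnq,hnq
b_2=(14−12)−0=2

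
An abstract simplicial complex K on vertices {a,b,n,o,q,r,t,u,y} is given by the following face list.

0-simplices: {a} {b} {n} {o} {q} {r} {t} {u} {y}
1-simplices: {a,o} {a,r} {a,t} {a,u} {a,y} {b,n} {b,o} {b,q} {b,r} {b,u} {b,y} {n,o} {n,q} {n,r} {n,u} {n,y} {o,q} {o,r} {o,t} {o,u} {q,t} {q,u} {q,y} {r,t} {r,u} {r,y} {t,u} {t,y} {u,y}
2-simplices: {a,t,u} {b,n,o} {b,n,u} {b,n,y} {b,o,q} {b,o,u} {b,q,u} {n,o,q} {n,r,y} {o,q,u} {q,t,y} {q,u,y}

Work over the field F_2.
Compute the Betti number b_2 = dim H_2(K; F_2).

n_0=9 n_1=29 n_2=12  [Z2]
∂1: piv[ao,ar,at,au,ay,bn,bo,bq] rk=8  ker:br,bu,by,no,nq,nr,nu,ny,oq,or,ot,ou,qt,qu,qy,rt,ru,ry,tu,ty,uy
∂2: piv[atu,bno,bnu,bny,boq,bou,bqu,noq,nry,qty,quy] rk=11  ker:oqu
b_2=(12−11)−0=1

b_2=1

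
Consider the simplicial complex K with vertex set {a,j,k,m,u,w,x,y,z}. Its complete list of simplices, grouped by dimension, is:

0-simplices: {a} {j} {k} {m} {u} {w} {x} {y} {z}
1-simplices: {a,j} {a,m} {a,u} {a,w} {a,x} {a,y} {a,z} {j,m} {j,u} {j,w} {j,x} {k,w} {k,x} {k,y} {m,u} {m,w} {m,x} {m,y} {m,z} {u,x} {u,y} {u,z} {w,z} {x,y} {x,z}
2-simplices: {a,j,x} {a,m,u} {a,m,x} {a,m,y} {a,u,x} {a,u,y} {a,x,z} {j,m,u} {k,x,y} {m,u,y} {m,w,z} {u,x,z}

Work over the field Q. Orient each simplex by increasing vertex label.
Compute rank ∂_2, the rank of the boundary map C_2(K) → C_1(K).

rank∂_2=11

n_0=9 n_1=25 n_2=12  [Q]
∂1: piv[aj,am,au,aw,ax,ay,az,kw] rk=8  ker:jm,ju,jw,jx,kx,ky,mu,mw,mx,my,mz,ux,uy,uz,wz,xy,xz
∂2: piv[ajx,amu,amx,amy,aux,auy,axz,jmu,kxy,mwz,uxz] rk=11  ker:muy
rk∂_2=11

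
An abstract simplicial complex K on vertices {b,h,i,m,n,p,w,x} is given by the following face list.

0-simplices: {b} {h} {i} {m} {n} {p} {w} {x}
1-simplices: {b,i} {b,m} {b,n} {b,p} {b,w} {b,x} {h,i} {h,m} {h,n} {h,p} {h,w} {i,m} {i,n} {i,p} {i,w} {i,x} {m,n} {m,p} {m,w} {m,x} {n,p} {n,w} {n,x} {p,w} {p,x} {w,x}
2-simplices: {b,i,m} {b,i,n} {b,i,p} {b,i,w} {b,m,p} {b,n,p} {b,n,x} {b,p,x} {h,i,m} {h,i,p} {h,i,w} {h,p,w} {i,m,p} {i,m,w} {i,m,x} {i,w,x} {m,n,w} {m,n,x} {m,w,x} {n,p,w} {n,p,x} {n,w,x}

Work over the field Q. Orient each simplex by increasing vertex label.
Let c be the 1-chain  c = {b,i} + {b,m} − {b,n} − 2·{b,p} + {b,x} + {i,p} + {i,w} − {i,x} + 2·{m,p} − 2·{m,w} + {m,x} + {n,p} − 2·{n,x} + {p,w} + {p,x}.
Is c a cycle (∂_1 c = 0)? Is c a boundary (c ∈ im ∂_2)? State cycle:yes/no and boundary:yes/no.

n_0=8 n_1=26 n_2=22  [Q]
∂1: piv[bi,bm,bn,bp,bw,bx,hi] rk=7  ker:hm,hn,hp,hw,im,in,ip,iw,ix,mn,mp,mw,mx,np,nw,nx,pw,px,wx
∂2: piv[bim,bin,bip,biw,bmp,bnp,bnx,bpx,him,hip,hiw,hpw,imw,imx,iwx,mnw,mnx,npw] rk=18  ker:imp,mwx,npx,nwx
∂1c = 0
c vs im∂2: reduces to 0 ⇒ boundary

cycle:yes boundary:yes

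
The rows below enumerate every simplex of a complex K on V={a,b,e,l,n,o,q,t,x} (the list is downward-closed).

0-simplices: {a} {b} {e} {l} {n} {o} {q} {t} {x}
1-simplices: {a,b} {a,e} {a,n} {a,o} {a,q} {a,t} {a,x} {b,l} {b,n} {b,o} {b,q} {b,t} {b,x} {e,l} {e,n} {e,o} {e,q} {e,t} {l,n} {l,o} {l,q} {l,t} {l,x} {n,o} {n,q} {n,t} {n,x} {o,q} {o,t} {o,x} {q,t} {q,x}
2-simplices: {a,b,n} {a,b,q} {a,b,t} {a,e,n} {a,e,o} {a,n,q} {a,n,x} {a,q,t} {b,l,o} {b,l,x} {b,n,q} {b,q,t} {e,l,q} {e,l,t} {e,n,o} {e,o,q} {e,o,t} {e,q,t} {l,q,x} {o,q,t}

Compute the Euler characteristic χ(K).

χ(K)=-3

n_0=9 n_1=32 n_2=20
χ=+9−32+20=-3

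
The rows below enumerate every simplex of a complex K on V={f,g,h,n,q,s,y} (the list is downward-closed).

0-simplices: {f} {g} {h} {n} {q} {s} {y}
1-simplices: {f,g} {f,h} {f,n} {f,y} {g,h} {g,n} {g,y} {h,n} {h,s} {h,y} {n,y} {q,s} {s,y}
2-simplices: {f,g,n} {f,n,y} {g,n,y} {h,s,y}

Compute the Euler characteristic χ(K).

n_0=7 n_1=13 n_2=4
χ=+7−13+4=-2

χ(K)=-2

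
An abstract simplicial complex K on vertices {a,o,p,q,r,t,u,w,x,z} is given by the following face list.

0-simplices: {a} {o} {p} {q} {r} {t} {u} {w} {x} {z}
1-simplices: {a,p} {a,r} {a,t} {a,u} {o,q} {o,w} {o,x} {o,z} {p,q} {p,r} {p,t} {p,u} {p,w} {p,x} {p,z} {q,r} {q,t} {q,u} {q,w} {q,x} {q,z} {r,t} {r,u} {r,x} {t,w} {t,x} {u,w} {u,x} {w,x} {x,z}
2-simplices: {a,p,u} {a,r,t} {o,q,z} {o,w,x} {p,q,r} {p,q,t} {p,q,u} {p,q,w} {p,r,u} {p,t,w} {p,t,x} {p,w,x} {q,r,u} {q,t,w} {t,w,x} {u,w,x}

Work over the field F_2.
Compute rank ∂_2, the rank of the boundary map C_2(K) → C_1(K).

n_0=10 n_1=30 n_2=16  [Z2]
∂1: piv[ap,ar,at,au,oq,ow,ox,oz,pq] rk=9  ker:pr,pt,pu,pw,px,pz,qr,qt,qu,qw,qx,qz,rt,ru,rx,tw,tx,uw,ux,wx,xz
∂2: piv[apu,art,oqz,owx,pqr,pqt,pqu,pqw,pru,ptw,ptx,pwx,uwx] rk=13  ker:qru,qtw,twx
rk∂_2=13

rank∂_2=13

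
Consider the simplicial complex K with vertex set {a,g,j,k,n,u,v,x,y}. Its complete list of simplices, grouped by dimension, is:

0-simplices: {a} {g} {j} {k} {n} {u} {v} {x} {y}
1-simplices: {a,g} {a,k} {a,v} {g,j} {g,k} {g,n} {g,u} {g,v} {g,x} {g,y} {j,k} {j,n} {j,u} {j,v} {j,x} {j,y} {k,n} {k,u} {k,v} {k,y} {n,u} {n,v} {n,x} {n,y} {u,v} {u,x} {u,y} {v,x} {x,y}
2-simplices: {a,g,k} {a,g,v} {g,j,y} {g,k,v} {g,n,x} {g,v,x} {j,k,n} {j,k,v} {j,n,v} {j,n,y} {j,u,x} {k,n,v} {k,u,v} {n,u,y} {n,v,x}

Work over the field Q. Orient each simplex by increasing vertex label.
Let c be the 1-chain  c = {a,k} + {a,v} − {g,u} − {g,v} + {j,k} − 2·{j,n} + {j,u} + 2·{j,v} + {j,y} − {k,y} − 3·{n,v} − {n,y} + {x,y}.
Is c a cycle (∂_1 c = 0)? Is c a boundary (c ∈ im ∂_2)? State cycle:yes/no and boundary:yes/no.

n_0=9 n_1=29 n_2=15  [Q]
∂1: piv[ag,ak,av,gj,gn,gu,gx,gy] rk=8  ker:gk,gv,jk,jn,ju,jv,jx,jy,kn,ku,kv,ky,nu,nv,nx,ny,uv,ux,uy,vx,xy
∂2: piv[agk,agv,gjy,gkv,gnx,gvx,jkn,jkv,jnv,jny,jux,kuv,nuy,nvx] rk=14  ker:knv
∂1c = −2·{a} + 2·{g} − 3·{j} + 3·{k} + 2·{n} − {v} − {x}

cycle:no boundary:no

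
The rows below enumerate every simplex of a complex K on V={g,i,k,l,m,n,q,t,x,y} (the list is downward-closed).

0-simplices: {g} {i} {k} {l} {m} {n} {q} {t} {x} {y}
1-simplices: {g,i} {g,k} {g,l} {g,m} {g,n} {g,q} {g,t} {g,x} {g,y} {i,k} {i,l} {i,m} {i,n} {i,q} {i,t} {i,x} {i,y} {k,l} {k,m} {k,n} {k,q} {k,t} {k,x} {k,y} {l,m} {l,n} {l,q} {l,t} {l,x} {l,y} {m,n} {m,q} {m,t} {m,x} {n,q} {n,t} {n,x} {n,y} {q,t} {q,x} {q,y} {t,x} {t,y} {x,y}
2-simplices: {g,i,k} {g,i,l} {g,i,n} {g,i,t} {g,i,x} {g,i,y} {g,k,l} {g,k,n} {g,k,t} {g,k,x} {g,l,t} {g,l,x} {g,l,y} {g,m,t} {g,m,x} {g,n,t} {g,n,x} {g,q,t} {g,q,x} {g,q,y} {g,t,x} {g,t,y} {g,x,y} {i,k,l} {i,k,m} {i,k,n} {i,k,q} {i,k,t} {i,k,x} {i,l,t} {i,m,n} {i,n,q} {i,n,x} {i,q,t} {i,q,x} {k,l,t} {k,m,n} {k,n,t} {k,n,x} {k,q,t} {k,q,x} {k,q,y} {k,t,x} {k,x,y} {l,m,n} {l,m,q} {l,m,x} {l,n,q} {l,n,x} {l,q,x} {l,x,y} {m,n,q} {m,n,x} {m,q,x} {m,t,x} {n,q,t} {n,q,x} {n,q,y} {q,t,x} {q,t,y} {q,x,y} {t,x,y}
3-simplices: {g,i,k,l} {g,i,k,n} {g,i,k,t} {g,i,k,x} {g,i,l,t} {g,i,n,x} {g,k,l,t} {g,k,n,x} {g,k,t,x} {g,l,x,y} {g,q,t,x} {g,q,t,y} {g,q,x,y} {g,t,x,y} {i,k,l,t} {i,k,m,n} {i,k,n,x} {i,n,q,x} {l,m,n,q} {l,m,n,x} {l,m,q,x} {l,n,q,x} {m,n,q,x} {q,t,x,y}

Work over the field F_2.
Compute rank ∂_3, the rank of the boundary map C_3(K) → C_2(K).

rank∂_3=20

n_0=10 n_1=44 n_2=62 n_3=24  [Z2]
∂1: piv[gi,gk,gl,gm,gn,gq,gt,gx,gy] rk=9  ker:ik,il,im,in,iq,it,ix,iy,kl,km,kn,kq,kt,kx,ky,lm,ln,lq,lt,lx,ly,mn,mq,mt,mx,nq,nt,nx,ny,qt,qx,qy,tx,ty,xy
∂2: piv[gik,gil,gin,git,gix,giy,gkl,gkn,gkt,gkx,glt,glx,gly,gmt,gmx,gnt,gnx,gqt,gqx,gqy,gtx,gty,gxy,ikm,ikq,imn,inq,iqt,kqy,lmn,lmq,lmx,lnq,lnx,nqy] rk=35  ker:ikl,ikn,ikt,ikx,ilt,inx,iqx,klt,kmn,knt,knx,kqt,kqx,ktx,kxy,lqx,lxy,mnq,mnx,mqx,mtx,nqt,nqx,qtx,qty,qxy,txy
∂3: piv[gikl,gikn,gikt,gikx,gilt,ginx,gklt,gknx,gktx,glxy,gqtx,gqty,gqxy,gtxy,ikmn,inqx,lmnq,lmnx,lmqx,lnqx] rk=20  ker:iklt,iknx,mnqx,qtxy
rk∂_3=20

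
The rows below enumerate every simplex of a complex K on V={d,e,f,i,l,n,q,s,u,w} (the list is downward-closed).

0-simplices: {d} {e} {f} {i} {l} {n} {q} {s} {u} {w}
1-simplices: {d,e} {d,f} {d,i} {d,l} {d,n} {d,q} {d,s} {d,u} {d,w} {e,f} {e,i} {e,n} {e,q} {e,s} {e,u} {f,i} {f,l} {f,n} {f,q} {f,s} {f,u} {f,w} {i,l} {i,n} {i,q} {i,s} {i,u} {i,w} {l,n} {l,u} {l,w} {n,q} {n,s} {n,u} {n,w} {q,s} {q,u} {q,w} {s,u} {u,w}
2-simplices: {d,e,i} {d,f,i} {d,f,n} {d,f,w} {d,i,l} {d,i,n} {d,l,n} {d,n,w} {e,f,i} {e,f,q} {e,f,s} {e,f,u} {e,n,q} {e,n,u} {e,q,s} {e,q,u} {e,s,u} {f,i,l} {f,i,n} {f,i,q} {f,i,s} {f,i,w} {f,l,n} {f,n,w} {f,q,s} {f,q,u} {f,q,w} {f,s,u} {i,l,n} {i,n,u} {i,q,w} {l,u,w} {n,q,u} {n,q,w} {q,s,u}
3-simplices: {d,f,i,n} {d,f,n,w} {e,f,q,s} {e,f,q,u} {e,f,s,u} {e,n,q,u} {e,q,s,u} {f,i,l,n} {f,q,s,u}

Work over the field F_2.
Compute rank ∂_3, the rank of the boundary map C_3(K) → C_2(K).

rank∂_3=8

n_0=10 n_1=40 n_2=35 n_3=9  [Z2]
∂1: piv[de,df,di,dl,dn,dq,ds,du,dw] rk=9  ker:ef,ei,en,eq,es,eu,fi,fl,fn,fq,fs,fu,fw,il,in,iq,is,iu,iw,ln,lu,lw,nq,ns,nu,nw,qs,qu,qw,su,uw
∂2: piv[dei,dfi,dfn,dfw,dil,din,dln,dnw,efi,efq,efs,efu,enq,enu,eqs,equ,esu,fil,fiq,fis,fiw,fqw,inu,luw,nqw] rk=25  ker:fin,fln,fnw,fqs,fqu,fsu,iln,iqw,nqu,qsu
∂3: piv[dfin,dfnw,efqs,efqu,efsu,enqu,eqsu,filn] rk=8  ker:fqsu
rk∂_3=8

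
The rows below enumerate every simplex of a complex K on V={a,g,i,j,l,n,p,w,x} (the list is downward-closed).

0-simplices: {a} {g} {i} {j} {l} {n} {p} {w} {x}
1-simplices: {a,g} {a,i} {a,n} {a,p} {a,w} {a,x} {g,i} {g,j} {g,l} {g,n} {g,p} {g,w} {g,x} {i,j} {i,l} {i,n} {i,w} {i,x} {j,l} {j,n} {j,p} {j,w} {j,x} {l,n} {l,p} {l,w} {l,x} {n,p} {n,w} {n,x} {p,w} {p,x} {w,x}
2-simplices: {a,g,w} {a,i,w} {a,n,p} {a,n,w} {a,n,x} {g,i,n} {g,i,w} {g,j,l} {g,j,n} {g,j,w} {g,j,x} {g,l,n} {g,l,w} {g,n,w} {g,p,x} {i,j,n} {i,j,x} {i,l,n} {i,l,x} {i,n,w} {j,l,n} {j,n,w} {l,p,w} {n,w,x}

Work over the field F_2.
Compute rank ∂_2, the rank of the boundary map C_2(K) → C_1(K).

rank∂_2=21

n_0=9 n_1=33 n_2=24  [Z2]
∂1: piv[ag,ai,an,ap,aw,ax,gj,gl] rk=8  ker:gi,gn,gp,gw,gx,ij,il,in,iw,ix,jl,jn,jp,jw,jx,ln,lp,lw,lx,np,nw,nx,pw,px,wx
∂2: piv[agw,aiw,anp,anw,anx,gin,giw,gjl,gjn,gjw,gjx,gln,glw,gnw,gpx,ijn,ijx,iln,ilx,lpw,nwx] rk=21  ker:inw,jln,jnw
rk∂_2=21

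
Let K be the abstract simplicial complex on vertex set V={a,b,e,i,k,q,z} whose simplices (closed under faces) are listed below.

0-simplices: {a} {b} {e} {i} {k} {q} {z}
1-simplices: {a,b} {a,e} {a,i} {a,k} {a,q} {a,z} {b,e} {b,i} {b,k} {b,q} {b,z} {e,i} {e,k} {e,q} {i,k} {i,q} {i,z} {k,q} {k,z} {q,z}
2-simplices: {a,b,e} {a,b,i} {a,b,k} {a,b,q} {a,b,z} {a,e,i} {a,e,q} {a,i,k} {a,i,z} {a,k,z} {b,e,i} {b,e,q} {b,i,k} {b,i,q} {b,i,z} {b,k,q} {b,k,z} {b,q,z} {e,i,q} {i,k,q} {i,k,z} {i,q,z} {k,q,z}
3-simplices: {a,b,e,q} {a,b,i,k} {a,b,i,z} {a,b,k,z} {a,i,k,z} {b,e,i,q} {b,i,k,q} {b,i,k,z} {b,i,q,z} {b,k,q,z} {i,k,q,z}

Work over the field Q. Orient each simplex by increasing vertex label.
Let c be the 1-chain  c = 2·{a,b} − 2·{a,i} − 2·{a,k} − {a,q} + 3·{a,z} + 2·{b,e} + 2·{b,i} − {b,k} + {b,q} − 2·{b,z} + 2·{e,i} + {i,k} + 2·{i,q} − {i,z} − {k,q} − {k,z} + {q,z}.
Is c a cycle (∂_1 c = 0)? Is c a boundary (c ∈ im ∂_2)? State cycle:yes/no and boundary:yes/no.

cycle:yes boundary:yes

n_0=7 n_1=20 n_2=23 n_3=11  [Q]
∂1: piv[ab,ae,ai,ak,aq,az] rk=6  ker:be,bi,bk,bq,bz,ei,ek,eq,ik,iq,iz,kq,kz,qz
∂2: piv[abe,abi,abk,abq,abz,aei,aeq,aik,aiz,akz,biq,bkq,bqz] rk=13  ker:bei,beq,bik,biz,bkz,eiq,ikq,ikz,iqz,kqz
∂3: piv[abeq,abik,abiz,abkz,aikz,beiq,bikq,biqz,bkqz] rk=9  ker:bikz,ikqz
∂1c = 0
c vs im∂2: reduces to 0 ⇒ boundary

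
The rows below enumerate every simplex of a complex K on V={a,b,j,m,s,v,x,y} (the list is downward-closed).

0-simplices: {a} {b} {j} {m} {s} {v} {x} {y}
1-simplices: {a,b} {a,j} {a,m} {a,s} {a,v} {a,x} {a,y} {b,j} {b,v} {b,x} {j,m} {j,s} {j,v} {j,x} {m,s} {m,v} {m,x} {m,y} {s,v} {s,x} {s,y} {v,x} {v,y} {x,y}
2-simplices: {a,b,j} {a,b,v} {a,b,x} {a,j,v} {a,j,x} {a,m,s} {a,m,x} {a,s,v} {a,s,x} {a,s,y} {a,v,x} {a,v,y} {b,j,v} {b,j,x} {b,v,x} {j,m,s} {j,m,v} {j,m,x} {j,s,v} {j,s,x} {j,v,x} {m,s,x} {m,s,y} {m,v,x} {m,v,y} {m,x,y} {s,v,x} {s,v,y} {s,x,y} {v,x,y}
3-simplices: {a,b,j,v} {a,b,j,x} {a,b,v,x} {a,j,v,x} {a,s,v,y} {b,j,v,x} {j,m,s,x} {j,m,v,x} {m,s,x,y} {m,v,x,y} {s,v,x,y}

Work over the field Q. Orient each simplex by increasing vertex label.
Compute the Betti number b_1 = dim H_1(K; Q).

n_0=8 n_1=24 n_2=30 n_3=11  [Q]
∂1: piv[ab,aj,am,as,av,ax,ay] rk=7  ker:bj,bv,bx,jm,js,jv,jx,ms,mv,mx,my,sv,sx,sy,vx,vy,xy
∂2: piv[abj,abv,abx,ajv,ajx,ams,amx,asv,asx,asy,avx,avy,jms,jmv,jmx,msy,mxy] rk=17  ker:bjv,bjx,bvx,jsv,jsx,jvx,msx,mvx,mvy,svx,svy,sxy,vxy
∂3: piv[abjv,abjx,abvx,ajvx,asvy,jmsx,jmvx,msxy,mvxy,svxy] rk=10  ker:bjvx
b_1=(24−7)−17=0

b_1=0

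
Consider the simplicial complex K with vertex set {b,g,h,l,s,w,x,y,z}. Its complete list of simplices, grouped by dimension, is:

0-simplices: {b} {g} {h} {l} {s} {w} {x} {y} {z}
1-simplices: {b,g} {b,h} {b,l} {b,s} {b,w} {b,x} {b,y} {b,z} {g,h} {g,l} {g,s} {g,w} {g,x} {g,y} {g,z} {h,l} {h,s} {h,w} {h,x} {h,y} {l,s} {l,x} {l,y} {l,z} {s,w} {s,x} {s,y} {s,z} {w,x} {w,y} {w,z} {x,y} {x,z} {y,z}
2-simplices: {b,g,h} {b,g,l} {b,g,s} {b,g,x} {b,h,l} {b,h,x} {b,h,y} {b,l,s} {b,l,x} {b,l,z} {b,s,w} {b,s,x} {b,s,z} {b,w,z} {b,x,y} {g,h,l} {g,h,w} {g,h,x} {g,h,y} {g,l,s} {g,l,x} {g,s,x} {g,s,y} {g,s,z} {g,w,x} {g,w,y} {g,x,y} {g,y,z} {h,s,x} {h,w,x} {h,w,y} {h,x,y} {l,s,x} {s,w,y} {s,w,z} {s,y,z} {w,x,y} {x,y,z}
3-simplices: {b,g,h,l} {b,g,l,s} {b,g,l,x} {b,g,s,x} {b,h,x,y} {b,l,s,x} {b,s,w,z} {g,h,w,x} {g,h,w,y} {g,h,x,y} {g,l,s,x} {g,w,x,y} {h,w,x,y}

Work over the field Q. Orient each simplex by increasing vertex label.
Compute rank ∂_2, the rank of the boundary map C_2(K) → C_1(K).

rank∂_2=25

n_0=9 n_1=34 n_2=38 n_3=13  [Q]
∂1: piv[bg,bh,bl,bs,bw,bx,by,bz] rk=8  ker:gh,gl,gs,gw,gx,gy,gz,hl,hs,hw,hx,hy,ls,lx,ly,lz,sw,sx,sy,sz,wx,wy,wz,xy,xz,yz
∂2: piv[bgh,bgl,bgs,bgx,bhl,bhx,bhy,bls,blx,blz,bsw,bsx,bsz,bwz,bxy,ghw,ghy,gsy,gsz,gwx,gwy,gyz,hsx,swy,xyz] rk=25  ker:ghl,ghx,gls,glx,gsx,gxy,hwx,hwy,hxy,lsx,swz,syz,wxy
∂3: piv[bghl,bgls,bglx,bgsx,bhxy,blsx,bswz,ghwx,ghwy,ghxy,gwxy] rk=11  ker:glsx,hwxy
rk∂_2=25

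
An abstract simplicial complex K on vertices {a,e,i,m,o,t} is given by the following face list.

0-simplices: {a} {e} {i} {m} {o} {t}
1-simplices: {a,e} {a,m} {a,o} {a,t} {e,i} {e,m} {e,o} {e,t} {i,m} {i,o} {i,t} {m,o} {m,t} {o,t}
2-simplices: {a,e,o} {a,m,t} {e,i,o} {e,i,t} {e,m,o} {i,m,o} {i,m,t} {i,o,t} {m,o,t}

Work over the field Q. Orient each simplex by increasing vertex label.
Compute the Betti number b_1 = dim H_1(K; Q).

b_1=1

n_0=6 n_1=14 n_2=9  [Q]
∂1: piv[ae,am,ao,at,ei] rk=5  ker:em,eo,et,im,io,it,mo,mt,ot
∂2: piv[aeo,amt,eio,eit,emo,imo,imt,iot] rk=8  ker:mot
b_1=(14−5)−8=1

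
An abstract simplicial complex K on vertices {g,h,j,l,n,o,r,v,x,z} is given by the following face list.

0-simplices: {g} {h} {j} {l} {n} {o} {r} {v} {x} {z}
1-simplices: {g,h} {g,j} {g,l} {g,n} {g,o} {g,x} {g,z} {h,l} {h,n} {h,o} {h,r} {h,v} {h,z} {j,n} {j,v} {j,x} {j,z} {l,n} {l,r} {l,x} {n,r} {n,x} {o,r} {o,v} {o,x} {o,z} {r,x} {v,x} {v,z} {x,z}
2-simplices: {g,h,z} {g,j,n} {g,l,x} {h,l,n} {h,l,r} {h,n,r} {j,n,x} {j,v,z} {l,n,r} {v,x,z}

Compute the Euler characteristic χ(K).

χ(K)=-10

n_0=10 n_1=30 n_2=10
χ=+10−30+10=-10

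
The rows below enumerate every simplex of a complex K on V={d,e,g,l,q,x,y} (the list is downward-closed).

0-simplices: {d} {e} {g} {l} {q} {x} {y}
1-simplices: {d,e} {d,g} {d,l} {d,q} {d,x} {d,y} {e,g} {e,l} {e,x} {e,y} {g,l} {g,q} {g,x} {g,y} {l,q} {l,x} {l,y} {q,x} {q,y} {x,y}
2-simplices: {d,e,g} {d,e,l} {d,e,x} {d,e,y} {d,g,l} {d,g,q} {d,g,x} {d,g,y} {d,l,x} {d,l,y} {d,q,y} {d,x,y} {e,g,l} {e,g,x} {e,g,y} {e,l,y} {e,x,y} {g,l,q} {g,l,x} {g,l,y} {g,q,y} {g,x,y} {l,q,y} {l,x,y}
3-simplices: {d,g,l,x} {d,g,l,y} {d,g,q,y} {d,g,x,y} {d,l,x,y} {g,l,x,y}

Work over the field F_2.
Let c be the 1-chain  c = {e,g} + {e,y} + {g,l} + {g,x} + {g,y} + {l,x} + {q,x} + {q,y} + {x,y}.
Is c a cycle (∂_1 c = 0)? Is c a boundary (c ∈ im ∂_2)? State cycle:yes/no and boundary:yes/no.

n_0=7 n_1=20 n_2=24 n_3=6  [Z2]
∂1: piv[de,dg,dl,dq,dx,dy] rk=6  ker:eg,el,ex,ey,gl,gq,gx,gy,lq,lx,ly,qx,qy,xy
∂2: piv[deg,del,dex,dey,dgl,dgq,dgx,dgy,dlx,dly,dqy,dxy,glq] rk=13  ker:egl,egx,egy,ely,exy,glx,gly,gqy,gxy,lqy,lxy
∂3: piv[dglx,dgly,dgqy,dgxy,dlxy] rk=5  ker:glxy
∂1c = 0
c vs im∂2: residual ≠ 0 ⇒ not boundary

cycle:yes boundary:no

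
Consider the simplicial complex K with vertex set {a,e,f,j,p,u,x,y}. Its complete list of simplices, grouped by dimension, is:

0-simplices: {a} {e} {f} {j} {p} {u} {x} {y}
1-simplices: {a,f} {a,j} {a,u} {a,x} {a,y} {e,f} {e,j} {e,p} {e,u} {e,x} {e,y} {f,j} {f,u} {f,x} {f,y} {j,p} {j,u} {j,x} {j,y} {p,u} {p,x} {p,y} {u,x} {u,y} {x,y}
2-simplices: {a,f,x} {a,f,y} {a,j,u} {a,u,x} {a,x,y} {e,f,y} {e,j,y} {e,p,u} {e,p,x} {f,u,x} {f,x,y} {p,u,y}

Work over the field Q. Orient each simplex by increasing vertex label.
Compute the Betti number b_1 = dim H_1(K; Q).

n_0=8 n_1=25 n_2=12  [Q]
∂1: piv[af,aj,au,ax,ay,ef,ep] rk=7  ker:ej,eu,ex,ey,fj,fu,fx,fy,jp,ju,jx,jy,pu,px,py,ux,uy,xy
∂2: piv[afx,afy,aju,aux,axy,efy,ejy,epu,epx,fux,puy] rk=11  ker:fxy
b_1=(25−7)−11=7

b_1=7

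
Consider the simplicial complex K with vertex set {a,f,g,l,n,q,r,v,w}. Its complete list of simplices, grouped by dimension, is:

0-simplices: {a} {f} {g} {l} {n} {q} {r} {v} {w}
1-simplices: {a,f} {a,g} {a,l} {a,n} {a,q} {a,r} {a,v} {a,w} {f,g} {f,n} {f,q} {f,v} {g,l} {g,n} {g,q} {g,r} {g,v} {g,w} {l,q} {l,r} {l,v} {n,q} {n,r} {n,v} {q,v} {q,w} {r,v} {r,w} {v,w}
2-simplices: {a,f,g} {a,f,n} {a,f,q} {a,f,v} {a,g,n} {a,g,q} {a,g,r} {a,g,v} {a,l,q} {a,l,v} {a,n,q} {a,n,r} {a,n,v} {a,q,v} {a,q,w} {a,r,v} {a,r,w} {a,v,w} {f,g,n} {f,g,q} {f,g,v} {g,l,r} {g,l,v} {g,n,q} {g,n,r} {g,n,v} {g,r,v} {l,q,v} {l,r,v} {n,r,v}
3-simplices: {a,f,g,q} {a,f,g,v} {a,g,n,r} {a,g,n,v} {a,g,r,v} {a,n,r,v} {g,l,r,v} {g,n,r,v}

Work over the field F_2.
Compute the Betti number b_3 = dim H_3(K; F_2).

b_3=1

n_0=9 n_1=29 n_2=30 n_3=8  [Z2]
∂1: piv[af,ag,al,an,aq,ar,av,aw] rk=8  ker:fg,fn,fq,fv,gl,gn,gq,gr,gv,gw,lq,lr,lv,nq,nr,nv,qv,qw,rv,rw,vw
∂2: piv[afg,afn,afq,afv,agn,agq,agr,agv,alq,alv,anq,anr,anv,aqv,aqw,arv,arw,avw,glr,glv] rk=20  ker:fgn,fgq,fgv,gnq,gnr,gnv,grv,lqv,lrv,nrv
∂3: piv[afgq,afgv,agnr,agnv,agrv,anrv,glrv] rk=7  ker:gnrv
b_3=(8−7)−0=1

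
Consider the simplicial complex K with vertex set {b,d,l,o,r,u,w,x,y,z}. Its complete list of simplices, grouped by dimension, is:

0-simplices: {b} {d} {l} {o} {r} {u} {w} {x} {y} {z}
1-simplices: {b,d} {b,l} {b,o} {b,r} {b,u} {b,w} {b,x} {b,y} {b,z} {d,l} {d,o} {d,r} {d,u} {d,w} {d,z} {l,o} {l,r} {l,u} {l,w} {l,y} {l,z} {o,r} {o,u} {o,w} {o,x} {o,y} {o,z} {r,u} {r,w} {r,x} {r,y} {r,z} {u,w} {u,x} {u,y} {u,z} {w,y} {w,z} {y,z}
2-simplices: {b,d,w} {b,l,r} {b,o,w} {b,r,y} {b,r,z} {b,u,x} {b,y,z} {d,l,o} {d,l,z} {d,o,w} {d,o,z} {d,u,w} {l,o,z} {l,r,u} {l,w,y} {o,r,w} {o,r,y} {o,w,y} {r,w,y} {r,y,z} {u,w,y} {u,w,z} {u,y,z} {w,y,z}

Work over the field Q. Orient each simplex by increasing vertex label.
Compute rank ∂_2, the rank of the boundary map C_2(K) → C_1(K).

rank∂_2=20

n_0=10 n_1=39 n_2=24  [Q]
∂1: piv[bd,bl,bo,br,bu,bw,bx,by,bz] rk=9  ker:dl,do,dr,du,dw,dz,lo,lr,lu,lw,ly,lz,or,ou,ow,ox,oy,oz,ru,rw,rx,ry,rz,uw,ux,uy,uz,wy,wz,yz
∂2: piv[bdw,blr,bow,bry,brz,bux,byz,dlo,dlz,dow,doz,duw,lru,lwy,orw,ory,owy,uwy,uwz,uyz] rk=20  ker:loz,rwy,ryz,wyz
rk∂_2=20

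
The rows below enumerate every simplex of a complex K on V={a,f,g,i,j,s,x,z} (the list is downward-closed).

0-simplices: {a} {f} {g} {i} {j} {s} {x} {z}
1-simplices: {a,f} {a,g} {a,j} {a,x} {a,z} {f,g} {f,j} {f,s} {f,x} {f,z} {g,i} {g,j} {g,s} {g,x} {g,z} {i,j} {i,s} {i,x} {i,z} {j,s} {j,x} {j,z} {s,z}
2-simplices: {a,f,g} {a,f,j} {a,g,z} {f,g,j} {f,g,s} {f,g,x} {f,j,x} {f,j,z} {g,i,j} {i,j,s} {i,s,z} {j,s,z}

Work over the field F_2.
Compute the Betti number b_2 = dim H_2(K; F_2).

n_0=8 n_1=23 n_2=12  [Z2]
∂1: piv[af,ag,aj,ax,az,fs,gi] rk=7  ker:fg,fj,fx,fz,gj,gs,gx,gz,ij,is,ix,iz,js,jx,jz,sz
∂2: piv[afg,afj,agz,fgj,fgs,fgx,fjx,fjz,gij,ijs,isz,jsz] rk=12
b_2=(12−12)−0=0

b_2=0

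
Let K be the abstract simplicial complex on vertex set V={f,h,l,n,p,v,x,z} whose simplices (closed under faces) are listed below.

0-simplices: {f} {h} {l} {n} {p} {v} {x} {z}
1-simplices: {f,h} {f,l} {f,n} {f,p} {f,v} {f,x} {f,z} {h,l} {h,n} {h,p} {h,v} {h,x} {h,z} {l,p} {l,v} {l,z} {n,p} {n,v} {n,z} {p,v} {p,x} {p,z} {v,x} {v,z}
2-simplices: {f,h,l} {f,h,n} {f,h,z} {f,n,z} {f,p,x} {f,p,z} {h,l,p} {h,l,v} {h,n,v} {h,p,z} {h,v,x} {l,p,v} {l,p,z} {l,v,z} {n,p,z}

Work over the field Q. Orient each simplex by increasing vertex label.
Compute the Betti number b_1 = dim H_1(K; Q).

n_0=8 n_1=24 n_2=15  [Q]
∂1: piv[fh,fl,fn,fp,fv,fx,fz] rk=7  ker:hl,hn,hp,hv,hx,hz,lp,lv,lz,np,nv,nz,pv,px,pz,vx,vz
∂2: piv[fhl,fhn,fhz,fnz,fpx,fpz,hlp,hlv,hnv,hpz,hvx,lpv,lpz,lvz,npz] rk=15
b_1=(24−7)−15=2

b_1=2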